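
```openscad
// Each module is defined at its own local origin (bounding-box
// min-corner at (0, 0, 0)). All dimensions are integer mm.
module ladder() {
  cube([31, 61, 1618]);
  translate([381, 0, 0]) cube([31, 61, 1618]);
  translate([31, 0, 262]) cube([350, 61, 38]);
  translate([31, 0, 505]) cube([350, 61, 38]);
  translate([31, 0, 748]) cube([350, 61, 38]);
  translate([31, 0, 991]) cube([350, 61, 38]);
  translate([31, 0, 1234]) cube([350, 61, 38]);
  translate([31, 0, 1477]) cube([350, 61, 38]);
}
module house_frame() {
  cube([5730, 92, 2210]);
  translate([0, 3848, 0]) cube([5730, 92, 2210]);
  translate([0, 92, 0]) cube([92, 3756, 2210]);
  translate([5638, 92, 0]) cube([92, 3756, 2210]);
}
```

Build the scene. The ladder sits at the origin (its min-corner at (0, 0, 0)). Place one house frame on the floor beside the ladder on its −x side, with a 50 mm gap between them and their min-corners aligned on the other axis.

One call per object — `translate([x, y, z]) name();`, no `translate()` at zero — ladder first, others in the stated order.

ladder();
translate([-5780, 0, 0]) house_frame();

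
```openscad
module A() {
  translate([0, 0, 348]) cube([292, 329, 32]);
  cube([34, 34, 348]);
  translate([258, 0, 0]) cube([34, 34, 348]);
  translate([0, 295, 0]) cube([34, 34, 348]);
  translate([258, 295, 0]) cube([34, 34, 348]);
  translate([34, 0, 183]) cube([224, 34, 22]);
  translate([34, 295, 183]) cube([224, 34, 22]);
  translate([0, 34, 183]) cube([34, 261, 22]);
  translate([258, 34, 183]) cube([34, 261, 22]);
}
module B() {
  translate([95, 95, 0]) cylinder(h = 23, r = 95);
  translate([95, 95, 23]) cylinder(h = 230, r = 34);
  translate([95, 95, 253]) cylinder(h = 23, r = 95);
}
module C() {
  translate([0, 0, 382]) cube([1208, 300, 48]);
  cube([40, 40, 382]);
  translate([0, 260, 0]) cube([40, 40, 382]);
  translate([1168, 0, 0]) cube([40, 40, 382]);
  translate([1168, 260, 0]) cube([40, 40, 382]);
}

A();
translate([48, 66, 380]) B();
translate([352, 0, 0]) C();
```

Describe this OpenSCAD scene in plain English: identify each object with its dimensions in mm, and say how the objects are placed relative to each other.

A is a simple wooden stool: a rectangular seat 292 mm (x) by 329 mm (y), 32 mm thick, top face at z = 380 mm, on four square legs, each 34×34 mm in cross-section. The legs rest on z = 0, each flush with a corner of the seat. Four stretchers, 34 mm wide and 22 mm tall, connect adjacent legs with their undersides at z = 183 mm, each running between the inner faces of the legs it joins and aligned with the legs' outer faces on the other axis.

B is a spool: two coaxial disc flanges of radius 95 mm and thickness 23 mm, joined by a core cylinder of radius 34 mm and height 230 mm. The lower flange rests on z = 0 and the three cylinders share a vertical axis.

C is a long wooden bench with a 1208 mm (x) × 300 mm (y) seat, 48 mm thick, its top surface 430 mm above the floor. Four 40 mm square legs at the seat corners, flush with the edges, run from z = 0 to the seat underside.

The spool is on top of the stool. The bench is on the floor beside the stool on its +x side.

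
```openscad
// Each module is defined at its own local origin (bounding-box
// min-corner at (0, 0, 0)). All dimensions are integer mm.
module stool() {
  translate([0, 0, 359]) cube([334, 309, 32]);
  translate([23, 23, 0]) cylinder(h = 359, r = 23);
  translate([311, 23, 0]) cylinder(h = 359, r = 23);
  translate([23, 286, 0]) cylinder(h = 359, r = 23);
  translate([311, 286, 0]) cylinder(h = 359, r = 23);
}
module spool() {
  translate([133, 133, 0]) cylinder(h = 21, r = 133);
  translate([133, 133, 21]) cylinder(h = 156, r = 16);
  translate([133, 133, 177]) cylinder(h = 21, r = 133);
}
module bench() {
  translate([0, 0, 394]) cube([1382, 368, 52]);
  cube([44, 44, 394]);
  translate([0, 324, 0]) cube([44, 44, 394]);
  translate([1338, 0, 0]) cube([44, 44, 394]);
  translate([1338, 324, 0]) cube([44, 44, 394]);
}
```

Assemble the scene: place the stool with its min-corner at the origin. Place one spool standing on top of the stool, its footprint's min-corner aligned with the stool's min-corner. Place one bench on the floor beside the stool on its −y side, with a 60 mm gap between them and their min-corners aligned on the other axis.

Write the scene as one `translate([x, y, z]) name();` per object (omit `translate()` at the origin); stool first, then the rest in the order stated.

stool();
translate([0, 0, 391]) spool();
translate([0, -428, 0]) bench();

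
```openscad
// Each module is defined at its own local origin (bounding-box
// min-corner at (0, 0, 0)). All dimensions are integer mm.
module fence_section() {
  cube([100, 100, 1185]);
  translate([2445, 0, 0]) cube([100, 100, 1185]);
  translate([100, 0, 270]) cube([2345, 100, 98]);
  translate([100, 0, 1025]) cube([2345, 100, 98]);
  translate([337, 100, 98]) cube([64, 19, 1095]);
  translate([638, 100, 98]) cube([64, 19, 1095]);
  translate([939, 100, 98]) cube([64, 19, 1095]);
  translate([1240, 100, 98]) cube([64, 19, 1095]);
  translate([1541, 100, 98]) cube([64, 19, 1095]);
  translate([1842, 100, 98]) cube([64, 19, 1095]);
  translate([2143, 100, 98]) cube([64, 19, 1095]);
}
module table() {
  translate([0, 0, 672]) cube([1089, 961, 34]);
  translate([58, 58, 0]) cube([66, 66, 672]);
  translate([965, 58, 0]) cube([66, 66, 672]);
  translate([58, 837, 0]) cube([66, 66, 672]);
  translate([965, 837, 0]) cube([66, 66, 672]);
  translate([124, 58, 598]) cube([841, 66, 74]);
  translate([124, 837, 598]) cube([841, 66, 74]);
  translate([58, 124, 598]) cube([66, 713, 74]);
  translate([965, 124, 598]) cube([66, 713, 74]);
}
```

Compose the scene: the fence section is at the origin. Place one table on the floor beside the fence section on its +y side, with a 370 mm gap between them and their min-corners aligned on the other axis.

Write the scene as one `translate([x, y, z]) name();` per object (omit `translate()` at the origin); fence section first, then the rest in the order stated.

fence_section();
translate([0, 489, 0]) table();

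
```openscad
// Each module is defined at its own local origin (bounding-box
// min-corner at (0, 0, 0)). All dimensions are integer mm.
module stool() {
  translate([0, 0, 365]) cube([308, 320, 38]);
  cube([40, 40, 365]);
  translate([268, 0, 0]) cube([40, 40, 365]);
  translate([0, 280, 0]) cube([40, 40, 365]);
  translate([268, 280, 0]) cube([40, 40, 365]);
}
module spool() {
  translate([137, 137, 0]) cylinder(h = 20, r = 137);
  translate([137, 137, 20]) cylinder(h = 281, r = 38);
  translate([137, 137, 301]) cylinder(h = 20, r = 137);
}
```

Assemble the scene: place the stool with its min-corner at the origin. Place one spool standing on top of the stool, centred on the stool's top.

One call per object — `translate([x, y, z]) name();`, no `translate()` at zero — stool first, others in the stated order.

stool();
translate([17, 23, 403]) spool();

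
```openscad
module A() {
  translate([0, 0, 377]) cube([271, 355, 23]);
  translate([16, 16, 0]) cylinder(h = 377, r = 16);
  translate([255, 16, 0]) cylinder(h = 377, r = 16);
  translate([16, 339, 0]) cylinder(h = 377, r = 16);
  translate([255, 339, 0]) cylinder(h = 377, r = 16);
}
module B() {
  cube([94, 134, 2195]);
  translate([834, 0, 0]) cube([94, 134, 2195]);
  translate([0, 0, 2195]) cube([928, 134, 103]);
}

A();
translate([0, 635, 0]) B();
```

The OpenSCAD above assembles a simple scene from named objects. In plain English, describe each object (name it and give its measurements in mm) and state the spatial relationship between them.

A is a simple wooden stool: a rectangular seat 271 mm (x) by 355 mm (y), 23 mm thick, top face at z = 400 mm, on four round legs, each 32 mm in diameter. The legs rest on z = 0, each leg's axis is inset half a diameter from the nearest pair of seat edges (so the leg's bounding box is flush with the corner).

B is a door frame. The clear opening is 740 mm wide and 2195 mm high. Two 94 mm wide jambs, 134 mm deep, stand either side of the opening from the floor to the top of the opening. A 103 mm thick head sits across the top of both jambs, spanning the full outside width of the frame.

The door frame is on the floor beside the stool on its +y side.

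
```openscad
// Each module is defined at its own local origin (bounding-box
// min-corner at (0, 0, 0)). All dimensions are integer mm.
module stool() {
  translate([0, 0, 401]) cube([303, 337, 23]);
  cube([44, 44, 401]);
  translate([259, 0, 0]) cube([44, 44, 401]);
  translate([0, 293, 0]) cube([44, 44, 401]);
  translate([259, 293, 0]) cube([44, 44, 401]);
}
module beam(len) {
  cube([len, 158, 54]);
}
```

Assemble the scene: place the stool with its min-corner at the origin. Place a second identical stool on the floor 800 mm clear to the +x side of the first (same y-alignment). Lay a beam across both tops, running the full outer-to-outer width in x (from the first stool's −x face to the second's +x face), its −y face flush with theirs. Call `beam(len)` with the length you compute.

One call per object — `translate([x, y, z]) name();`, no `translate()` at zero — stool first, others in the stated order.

stool();
translate([1103, 0, 0]) stool();
translate([0, 0, 424]) beam(1406);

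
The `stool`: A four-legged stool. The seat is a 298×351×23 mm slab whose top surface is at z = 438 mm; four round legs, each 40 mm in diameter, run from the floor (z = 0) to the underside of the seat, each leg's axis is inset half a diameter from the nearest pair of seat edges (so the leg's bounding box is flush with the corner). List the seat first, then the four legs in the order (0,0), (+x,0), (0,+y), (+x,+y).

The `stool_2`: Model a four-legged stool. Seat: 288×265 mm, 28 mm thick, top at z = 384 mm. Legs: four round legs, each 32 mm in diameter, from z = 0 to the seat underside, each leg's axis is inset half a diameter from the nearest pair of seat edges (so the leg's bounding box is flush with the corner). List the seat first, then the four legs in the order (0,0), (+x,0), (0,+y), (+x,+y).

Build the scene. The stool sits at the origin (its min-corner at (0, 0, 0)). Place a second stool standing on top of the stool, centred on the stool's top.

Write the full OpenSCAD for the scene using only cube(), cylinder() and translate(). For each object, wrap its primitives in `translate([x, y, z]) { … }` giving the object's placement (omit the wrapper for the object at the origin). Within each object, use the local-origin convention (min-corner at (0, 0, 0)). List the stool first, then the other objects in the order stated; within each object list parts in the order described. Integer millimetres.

translate([0, 0, 415]) cube([298, 351, 23]);
translate([20, 20, 0]) cylinder(h = 415, r = 20);
translate([278, 20, 0]) cylinder(h = 415, r = 20);
translate([20, 331, 0]) cylinder(h = 415, r = 20);
translate([278, 331, 0]) cylinder(h = 415, r = 20);
translate([5, 43, 438]) {
  translate([0, 0, 356]) cube([288, 265, 28]);
  translate([16, 16, 0]) cylinder(h = 356, r = 16);
  translate([272, 16, 0]) cylinder(h = 356, r = 16);
  translate([16, 249, 0]) cylinder(h = 356, r = 16);
  translate([272, 249, 0]) cylinder(h = 356, r = 16);
}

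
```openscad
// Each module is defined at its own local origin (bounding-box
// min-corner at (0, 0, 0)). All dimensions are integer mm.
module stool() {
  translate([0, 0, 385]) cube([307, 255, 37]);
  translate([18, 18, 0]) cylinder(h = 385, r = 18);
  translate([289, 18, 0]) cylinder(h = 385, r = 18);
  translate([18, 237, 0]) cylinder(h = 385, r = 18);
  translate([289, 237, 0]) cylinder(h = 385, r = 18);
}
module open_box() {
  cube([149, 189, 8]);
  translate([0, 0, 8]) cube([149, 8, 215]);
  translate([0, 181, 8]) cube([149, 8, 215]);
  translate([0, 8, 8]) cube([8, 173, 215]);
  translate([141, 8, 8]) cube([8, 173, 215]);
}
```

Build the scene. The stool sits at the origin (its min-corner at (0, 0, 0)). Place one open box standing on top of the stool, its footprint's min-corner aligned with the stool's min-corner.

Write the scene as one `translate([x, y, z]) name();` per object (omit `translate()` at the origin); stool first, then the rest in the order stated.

stool();
translate([0, 0, 422]) open_box();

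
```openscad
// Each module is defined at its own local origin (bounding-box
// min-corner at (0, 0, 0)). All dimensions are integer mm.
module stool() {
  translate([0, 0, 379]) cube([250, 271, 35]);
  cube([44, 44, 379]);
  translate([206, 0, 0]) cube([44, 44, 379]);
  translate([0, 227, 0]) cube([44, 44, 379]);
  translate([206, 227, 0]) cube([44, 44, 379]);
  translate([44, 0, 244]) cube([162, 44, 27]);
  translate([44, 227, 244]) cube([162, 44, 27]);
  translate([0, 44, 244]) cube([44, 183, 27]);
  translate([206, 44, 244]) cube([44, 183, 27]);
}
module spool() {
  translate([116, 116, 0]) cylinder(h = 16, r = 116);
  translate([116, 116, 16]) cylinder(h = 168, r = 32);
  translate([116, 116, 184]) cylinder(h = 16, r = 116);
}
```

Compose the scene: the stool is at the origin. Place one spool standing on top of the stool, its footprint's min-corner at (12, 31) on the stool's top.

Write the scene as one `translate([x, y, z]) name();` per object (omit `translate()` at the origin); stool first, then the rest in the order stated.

stool();
translate([12, 31, 414]) spool();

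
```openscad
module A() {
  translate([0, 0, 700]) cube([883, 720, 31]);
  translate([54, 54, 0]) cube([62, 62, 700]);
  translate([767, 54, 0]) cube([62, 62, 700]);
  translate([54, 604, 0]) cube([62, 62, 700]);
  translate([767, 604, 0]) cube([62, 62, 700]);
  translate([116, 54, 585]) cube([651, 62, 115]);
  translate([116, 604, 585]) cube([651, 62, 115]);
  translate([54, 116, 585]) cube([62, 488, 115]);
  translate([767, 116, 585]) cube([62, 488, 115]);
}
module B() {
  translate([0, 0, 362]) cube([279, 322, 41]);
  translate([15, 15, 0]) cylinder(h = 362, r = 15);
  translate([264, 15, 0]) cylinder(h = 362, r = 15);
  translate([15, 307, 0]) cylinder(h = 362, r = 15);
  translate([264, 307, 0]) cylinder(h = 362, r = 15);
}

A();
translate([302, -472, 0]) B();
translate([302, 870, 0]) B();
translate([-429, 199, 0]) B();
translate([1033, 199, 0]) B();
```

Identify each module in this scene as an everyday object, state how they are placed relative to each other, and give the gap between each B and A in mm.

A is a table. B is a stool. Four stools sit around the table at the −y, +y, −x, +x sides. The gap between each stool and the table is 150 mm.

Each stool's nearest face is 150 mm from the table's bounding box.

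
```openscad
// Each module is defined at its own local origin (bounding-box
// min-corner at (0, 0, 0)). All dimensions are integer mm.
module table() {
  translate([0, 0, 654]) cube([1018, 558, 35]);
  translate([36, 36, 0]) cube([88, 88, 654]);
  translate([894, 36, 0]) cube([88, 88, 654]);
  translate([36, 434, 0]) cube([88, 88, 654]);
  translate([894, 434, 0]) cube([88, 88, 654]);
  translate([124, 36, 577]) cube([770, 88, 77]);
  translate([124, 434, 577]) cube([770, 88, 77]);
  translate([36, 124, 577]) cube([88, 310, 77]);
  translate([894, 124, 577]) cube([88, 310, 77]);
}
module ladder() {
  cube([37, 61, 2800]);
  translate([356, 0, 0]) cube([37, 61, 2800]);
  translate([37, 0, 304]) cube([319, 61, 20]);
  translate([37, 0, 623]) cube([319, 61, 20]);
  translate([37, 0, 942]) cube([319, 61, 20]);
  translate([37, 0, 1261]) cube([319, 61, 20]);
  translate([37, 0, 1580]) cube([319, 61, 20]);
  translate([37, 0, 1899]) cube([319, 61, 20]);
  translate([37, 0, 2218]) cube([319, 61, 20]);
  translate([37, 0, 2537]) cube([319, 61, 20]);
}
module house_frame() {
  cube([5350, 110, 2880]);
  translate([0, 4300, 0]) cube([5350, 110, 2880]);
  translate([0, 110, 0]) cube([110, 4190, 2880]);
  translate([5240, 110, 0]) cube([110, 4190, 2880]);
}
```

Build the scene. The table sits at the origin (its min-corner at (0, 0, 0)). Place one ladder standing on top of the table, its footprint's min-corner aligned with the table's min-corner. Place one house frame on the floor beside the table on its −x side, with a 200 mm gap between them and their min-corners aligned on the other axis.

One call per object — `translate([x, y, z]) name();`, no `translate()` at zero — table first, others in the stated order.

table();
translate([0, 0, 689]) ladder();
translate([-5550, 0, 0]) house_frame();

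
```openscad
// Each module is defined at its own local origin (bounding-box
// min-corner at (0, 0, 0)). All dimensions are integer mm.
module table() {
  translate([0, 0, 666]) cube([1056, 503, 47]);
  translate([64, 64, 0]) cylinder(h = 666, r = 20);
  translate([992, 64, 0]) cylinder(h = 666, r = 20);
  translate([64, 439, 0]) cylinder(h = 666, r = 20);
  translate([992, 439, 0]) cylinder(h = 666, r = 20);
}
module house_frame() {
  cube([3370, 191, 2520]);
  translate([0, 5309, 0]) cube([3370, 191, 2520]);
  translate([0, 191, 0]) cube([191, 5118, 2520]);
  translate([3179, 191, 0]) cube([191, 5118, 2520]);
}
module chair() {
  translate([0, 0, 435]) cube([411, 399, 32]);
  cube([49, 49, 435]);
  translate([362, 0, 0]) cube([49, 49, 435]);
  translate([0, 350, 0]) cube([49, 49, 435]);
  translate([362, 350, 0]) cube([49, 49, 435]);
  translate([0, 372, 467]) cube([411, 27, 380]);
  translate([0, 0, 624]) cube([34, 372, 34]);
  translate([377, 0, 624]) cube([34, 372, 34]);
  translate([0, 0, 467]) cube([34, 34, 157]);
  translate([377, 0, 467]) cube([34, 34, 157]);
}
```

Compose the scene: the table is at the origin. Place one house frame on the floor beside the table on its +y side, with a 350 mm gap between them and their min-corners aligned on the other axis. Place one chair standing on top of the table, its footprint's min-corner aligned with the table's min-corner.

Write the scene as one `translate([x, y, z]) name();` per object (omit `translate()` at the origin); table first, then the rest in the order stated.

table();
translate([0, 853, 0]) house_frame();
translate([0, 0, 713]) chair();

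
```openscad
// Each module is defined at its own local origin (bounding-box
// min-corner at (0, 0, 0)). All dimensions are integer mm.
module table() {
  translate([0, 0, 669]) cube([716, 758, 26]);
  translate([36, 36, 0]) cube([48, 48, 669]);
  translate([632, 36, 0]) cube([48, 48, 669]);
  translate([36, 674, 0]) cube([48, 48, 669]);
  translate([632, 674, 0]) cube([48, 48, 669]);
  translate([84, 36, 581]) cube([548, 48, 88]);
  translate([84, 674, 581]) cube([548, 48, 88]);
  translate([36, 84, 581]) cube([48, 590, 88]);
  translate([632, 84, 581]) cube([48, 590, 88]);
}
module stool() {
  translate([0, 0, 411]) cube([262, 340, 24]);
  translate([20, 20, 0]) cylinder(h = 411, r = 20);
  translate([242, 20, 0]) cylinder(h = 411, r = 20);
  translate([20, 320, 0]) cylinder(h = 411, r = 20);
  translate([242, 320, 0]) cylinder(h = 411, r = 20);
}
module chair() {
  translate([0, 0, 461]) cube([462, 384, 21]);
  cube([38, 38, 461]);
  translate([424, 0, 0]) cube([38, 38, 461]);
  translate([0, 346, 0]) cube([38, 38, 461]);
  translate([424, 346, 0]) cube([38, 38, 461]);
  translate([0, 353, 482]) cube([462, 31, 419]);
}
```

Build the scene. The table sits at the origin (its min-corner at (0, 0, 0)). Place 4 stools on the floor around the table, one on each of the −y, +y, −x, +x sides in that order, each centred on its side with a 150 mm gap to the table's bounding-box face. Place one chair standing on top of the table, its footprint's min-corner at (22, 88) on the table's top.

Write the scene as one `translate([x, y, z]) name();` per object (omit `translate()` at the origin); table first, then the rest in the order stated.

table();
translate([227, -490, 0]) stool();
translate([227, 908, 0]) stool();
translate([-412, 209, 0]) stool();
translate([866, 209, 0]) stool();
translate([22, 88, 695]) chair();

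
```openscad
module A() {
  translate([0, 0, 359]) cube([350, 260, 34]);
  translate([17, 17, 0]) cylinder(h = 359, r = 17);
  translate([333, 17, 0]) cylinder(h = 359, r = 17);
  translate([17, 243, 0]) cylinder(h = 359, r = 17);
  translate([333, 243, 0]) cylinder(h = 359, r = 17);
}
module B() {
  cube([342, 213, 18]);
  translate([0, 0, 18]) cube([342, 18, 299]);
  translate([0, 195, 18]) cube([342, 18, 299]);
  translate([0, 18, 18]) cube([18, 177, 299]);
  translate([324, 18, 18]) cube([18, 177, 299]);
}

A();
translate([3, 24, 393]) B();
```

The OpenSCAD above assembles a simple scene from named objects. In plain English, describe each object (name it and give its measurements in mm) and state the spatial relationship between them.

A is a four-legged stool. The seat is 350×260 mm, 34 mm thick, top at z = 393 mm. It stands on four round legs, each 34 mm in diameter, from z = 0 to the seat underside, each leg's axis is inset half a diameter from the nearest pair of seat edges (so the leg's bounding box is flush with the corner).

B is an open storage box with external size 342×213×317 mm and wall thickness 18 mm (the base is also 18 mm thick). The base covers the whole footprint; the four walls stand on the base, with the y-facing walls full-width and the x-facing walls fitting between their inner faces.

The open box is on top of the stool.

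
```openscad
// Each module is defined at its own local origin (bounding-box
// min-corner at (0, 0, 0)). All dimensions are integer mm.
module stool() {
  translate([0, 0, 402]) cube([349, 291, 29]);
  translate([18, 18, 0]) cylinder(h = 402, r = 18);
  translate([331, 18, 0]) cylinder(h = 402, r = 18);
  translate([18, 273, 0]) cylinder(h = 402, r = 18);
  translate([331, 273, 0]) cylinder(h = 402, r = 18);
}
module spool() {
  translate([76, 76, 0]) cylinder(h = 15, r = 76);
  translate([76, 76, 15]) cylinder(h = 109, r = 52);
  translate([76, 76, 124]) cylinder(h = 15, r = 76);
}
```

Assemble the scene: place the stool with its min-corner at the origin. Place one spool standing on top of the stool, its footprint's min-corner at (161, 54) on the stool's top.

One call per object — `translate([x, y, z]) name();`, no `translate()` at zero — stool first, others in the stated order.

stool();
translate([161, 54, 431]) spool();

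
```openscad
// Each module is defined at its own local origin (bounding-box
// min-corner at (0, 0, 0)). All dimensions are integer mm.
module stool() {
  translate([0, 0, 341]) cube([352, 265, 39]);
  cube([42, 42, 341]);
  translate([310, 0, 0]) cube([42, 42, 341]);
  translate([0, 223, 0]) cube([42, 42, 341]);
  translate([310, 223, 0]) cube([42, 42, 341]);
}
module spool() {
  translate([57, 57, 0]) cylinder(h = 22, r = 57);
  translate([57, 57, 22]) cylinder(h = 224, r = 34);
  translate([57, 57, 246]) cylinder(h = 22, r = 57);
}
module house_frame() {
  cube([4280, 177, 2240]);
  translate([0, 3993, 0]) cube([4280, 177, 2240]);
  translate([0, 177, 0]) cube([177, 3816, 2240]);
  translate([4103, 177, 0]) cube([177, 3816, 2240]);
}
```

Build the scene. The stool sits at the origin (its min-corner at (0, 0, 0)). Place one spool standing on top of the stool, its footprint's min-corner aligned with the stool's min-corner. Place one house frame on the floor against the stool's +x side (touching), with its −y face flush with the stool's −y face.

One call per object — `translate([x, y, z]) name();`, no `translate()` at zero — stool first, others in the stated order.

stool();
translate([0, 0, 380]) spool();
translate([352, 0, 0]) house_frame();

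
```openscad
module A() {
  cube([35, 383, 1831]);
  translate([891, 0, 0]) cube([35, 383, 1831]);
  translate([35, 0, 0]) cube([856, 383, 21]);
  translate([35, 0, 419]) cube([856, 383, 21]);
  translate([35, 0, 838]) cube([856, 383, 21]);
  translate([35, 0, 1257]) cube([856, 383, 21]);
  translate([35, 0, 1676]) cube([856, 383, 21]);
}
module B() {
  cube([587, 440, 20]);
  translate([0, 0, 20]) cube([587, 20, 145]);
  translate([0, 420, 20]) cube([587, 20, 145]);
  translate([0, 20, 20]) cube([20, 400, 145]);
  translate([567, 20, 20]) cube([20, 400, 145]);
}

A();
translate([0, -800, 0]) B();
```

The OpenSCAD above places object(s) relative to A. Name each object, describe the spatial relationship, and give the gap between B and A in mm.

A is a bookshelf. B is an open box. The open box is on the floor beside the bookshelf on its −y side. The gap between the open box and the bookshelf is 360 mm.

The open box's nearest face is 360 mm from the bookshelf's −y face.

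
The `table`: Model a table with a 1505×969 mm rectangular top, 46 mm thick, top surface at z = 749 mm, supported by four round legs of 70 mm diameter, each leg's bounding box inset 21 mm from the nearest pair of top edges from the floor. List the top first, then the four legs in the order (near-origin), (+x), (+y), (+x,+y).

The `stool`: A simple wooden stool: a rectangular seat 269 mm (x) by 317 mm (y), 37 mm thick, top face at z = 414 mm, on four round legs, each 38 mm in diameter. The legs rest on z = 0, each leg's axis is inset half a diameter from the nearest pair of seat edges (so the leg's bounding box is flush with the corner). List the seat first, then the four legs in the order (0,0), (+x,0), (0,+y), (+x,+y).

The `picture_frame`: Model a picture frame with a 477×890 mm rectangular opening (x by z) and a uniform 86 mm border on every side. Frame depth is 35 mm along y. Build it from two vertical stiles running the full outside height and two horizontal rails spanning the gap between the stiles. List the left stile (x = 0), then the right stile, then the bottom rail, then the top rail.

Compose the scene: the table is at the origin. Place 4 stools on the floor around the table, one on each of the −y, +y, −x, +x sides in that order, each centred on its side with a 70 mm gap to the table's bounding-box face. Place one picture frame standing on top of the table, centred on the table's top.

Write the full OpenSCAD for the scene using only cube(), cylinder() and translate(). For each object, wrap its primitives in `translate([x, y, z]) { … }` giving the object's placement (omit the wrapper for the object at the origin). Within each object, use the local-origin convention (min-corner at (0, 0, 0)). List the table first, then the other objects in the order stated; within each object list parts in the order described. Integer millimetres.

translate([0, 0, 703]) cube([1505, 969, 46]);
translate([56, 56, 0]) cylinder(h = 703, r = 35);
translate([1449, 56, 0]) cylinder(h = 703, r = 35);
translate([56, 913, 0]) cylinder(h = 703, r = 35);
translate([1449, 913, 0]) cylinder(h = 703, r = 35);
translate([618, -387, 0]) {
  translate([0, 0, 377]) cube([269, 317, 37]);
  translate([19, 19, 0]) cylinder(h = 377, r = 19);
  translate([250, 19, 0]) cylinder(h = 377, r = 19);
  translate([19, 298, 0]) cylinder(h = 377, r = 19);
  translate([250, 298, 0]) cylinder(h = 377, r = 19);
}
translate([618, 1039, 0]) {
  translate([0, 0, 377]) cube([269, 317, 37]);
  translate([19, 19, 0]) cylinder(h = 377, r = 19);
  translate([250, 19, 0]) cylinder(h = 377, r = 19);
  translate([19, 298, 0]) cylinder(h = 377, r = 19);
  translate([250, 298, 0]) cylinder(h = 377, r = 19);
}
translate([-339, 326, 0]) {
  translate([0, 0, 377]) cube([269, 317, 37]);
  translate([19, 19, 0]) cylinder(h = 377, r = 19);
  translate([250, 19, 0]) cylinder(h = 377, r = 19);
  translate([19, 298, 0]) cylinder(h = 377, r = 19);
  translate([250, 298, 0]) cylinder(h = 377, r = 19);
}
translate([1575, 326, 0]) {
  translate([0, 0, 377]) cube([269, 317, 37]);
  translate([19, 19, 0]) cylinder(h = 377, r = 19);
  translate([250, 19, 0]) cylinder(h = 377, r = 19);
  translate([19, 298, 0]) cylinder(h = 377, r = 19);
  translate([250, 298, 0]) cylinder(h = 377, r = 19);
}
translate([428, 467, 749]) {
  cube([86, 35, 1062]);
  translate([563, 0, 0]) cube([86, 35, 1062]);
  translate([86, 0, 0]) cube([477, 35, 86]);
  translate([86, 0, 976]) cube([477, 35, 86]);
}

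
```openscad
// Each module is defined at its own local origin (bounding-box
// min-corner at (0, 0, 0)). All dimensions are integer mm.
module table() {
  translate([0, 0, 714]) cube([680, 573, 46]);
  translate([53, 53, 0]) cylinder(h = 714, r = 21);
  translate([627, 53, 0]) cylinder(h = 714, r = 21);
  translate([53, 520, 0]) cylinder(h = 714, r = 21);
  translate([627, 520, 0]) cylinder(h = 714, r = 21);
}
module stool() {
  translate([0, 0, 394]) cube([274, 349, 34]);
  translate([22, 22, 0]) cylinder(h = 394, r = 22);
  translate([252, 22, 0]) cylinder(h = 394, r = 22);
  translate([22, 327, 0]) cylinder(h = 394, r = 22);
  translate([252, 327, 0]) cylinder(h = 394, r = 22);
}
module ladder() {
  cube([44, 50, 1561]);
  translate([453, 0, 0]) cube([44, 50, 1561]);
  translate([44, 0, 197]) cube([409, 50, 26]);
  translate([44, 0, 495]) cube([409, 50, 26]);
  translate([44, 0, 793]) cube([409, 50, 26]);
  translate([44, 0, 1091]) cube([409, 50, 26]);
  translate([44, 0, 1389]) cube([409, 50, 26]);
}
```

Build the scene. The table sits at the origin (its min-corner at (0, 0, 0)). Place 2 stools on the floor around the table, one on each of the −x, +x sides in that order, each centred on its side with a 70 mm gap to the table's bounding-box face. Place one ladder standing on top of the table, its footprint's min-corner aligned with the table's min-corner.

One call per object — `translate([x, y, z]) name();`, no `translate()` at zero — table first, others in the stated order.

table();
translate([-344, 112, 0]) stool();
translate([750, 112, 0]) stool();
translate([0, 0, 760]) ladder();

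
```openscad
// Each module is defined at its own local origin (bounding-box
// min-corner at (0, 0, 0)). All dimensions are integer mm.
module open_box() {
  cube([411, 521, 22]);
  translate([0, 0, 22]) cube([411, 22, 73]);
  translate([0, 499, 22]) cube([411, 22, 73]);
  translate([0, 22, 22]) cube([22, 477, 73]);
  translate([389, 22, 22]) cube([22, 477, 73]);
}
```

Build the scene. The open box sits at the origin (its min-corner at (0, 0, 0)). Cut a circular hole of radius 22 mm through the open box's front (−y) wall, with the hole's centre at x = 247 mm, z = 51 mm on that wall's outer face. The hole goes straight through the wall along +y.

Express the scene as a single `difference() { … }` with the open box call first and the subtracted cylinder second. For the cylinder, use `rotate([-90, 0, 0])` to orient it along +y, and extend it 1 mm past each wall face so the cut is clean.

difference() {
  open_box();
  translate([247, -1, 51]) rotate([-90, 0, 0]) cylinder(h = 24, r = 22);
}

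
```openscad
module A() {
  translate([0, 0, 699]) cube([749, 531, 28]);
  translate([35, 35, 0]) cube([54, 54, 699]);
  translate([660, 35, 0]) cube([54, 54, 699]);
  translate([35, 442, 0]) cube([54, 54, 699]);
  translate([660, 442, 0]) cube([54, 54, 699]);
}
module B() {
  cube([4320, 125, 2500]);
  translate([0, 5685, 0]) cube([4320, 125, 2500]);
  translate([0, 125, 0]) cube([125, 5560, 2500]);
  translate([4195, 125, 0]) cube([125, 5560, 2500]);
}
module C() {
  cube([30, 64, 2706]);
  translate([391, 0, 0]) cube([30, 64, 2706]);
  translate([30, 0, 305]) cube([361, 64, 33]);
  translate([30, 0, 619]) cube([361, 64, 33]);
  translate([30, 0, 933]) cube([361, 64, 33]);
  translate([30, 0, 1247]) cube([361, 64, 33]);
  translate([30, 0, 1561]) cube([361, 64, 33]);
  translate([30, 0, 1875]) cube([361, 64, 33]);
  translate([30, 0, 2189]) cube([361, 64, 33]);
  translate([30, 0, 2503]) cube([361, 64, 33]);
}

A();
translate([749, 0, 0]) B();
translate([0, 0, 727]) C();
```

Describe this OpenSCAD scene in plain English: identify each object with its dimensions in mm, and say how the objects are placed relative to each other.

A is a table: top 749 mm (x) × 531 mm (y), 28 mm thick, upper face at z = 727 mm, on four 54×54 mm square legs, each inset 35 mm from the nearest pair of top edges, running from z = 0 to the bottom of the top.

B is the wall frame of a small rectangular building: four walls, each 2500 mm tall and 125 mm thick, enclosing a footprint 4320 mm (x) by 5810 mm (y) outside-to-outside, with no floor or roof. The front and back walls (the −y and +y sides) span the full width; the two side walls fit between them.

C is a straight ladder. Two 30×64 mm vertical rails, 2706 mm tall, stand 421 mm apart (outside-to-outside) with their front faces coplanar on the −y side. 8 rungs, each 64 mm deep and 33 mm tall, span between the inner faces of the rails, front faces flush with the rails. The lowest rung's underside is at z = 305 mm and rungs are spaced 314 mm apart (underside to underside).

The house frame is against the table's +x side, with their −y faces flush. The ladder is on top of the table.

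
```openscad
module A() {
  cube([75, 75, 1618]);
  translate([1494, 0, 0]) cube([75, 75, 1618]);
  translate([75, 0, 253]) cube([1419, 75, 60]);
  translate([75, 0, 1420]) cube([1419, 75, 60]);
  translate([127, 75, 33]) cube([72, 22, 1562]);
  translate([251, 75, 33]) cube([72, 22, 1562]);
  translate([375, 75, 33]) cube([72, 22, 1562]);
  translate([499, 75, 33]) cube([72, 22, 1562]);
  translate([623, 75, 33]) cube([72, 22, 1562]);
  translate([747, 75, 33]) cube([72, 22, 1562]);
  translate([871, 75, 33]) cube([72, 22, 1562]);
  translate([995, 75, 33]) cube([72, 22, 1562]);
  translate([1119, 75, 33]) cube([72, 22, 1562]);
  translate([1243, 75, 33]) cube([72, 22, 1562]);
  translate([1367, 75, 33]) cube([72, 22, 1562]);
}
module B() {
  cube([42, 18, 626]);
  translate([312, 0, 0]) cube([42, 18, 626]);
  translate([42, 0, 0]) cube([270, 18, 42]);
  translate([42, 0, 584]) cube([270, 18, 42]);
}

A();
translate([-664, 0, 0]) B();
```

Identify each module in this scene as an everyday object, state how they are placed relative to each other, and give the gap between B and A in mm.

A is a fence section. B is a picture frame. The picture frame is on the floor beside the fence section on its −x side. The gap between the picture frame and the fence section is 310 mm.

The picture frame's nearest face is 310 mm from the fence section's −x face.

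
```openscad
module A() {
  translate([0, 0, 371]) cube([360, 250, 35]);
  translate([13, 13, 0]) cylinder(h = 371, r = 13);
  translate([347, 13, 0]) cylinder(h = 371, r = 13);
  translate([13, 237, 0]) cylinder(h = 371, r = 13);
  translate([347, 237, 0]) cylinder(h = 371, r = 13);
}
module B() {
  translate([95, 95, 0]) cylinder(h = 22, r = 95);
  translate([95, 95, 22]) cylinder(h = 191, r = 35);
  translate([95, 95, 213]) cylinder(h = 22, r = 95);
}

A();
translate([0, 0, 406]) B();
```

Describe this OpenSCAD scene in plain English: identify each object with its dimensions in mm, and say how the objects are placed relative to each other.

A is a four-legged stool. The seat is 360×250 mm, 35 mm thick, top at z = 406 mm. It stands on four round legs, each 26 mm in diameter, from z = 0 to the seat underside, each leg's axis is inset half a diameter from the nearest pair of seat edges (so the leg's bounding box is flush with the corner).

B is a spool: two coaxial disc flanges of radius 95 mm and thickness 22 mm, joined by a core cylinder of radius 35 mm and height 191 mm. The lower flange rests on z = 0 and the three cylinders share a vertical axis.

The spool is on top of the stool.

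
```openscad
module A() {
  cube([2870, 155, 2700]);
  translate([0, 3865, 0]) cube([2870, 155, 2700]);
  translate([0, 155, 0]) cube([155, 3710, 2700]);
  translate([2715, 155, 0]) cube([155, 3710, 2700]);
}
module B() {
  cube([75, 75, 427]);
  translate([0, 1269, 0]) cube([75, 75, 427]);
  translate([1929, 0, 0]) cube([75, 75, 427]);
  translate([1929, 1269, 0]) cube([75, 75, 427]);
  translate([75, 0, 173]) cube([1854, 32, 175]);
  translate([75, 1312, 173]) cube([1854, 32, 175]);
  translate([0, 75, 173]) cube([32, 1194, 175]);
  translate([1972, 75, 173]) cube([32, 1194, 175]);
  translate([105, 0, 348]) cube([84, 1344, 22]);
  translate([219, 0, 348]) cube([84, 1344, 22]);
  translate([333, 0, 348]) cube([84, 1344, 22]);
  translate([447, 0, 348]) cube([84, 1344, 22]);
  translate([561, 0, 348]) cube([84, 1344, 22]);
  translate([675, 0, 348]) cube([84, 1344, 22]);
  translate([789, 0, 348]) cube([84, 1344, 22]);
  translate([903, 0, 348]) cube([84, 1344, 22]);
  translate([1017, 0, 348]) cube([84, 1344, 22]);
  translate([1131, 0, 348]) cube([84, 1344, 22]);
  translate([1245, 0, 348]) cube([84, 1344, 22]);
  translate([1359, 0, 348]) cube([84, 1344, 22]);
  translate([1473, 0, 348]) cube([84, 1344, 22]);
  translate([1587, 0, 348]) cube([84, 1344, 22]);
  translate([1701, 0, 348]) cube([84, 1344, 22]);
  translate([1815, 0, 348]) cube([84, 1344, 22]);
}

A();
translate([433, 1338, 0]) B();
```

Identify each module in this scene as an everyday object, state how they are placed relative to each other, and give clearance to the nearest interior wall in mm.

A is a house frame. B is a bed frame. The bed frame sits inside the house frame, centred. The clearance to the nearest interior wall is 278 mm.

Clearances: x = 278, y = 1183; minimum 278 mm.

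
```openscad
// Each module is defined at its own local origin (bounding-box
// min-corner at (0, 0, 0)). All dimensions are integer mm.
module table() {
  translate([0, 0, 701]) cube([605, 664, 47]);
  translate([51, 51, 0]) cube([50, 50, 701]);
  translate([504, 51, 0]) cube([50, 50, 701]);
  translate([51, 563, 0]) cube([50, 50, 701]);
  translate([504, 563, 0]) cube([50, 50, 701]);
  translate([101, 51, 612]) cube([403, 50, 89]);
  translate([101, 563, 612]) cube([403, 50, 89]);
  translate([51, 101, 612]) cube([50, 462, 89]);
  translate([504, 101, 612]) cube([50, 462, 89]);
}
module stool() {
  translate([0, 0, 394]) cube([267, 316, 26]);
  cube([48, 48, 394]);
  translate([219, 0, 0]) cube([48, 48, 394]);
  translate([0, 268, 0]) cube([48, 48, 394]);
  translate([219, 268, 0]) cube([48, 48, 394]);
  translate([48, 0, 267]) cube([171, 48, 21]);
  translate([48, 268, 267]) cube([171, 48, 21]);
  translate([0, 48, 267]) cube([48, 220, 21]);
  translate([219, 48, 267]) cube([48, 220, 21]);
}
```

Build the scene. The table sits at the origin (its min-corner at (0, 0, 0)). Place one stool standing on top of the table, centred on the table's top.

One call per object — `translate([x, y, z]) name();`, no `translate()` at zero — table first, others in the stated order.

table();
translate([169, 174, 748]) stool();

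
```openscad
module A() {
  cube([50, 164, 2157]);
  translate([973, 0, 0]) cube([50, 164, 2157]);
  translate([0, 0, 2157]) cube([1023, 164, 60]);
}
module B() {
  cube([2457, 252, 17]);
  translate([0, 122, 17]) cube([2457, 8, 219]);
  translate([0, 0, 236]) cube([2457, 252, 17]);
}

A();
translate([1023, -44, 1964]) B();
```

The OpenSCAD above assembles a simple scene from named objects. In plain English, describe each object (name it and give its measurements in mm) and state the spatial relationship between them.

A is a door frame. The clear opening is 923 mm wide and 2157 mm high. Two 50 mm wide jambs, 164 mm deep, stand either side of the opening from the floor to the top of the opening. A 60 mm thick head sits across the top of both jambs, spanning the full outside width of the frame.

B is an I-beam lying along x, 2457 mm long. Overall section height 253 mm. Two flanges 252 mm wide (y) and 17 mm thick, one on the floor and one at the top; a web 8 mm thick runs between them, centred on the flange width.

The I-beam is beside the door frame with their tops flush at z = 2217.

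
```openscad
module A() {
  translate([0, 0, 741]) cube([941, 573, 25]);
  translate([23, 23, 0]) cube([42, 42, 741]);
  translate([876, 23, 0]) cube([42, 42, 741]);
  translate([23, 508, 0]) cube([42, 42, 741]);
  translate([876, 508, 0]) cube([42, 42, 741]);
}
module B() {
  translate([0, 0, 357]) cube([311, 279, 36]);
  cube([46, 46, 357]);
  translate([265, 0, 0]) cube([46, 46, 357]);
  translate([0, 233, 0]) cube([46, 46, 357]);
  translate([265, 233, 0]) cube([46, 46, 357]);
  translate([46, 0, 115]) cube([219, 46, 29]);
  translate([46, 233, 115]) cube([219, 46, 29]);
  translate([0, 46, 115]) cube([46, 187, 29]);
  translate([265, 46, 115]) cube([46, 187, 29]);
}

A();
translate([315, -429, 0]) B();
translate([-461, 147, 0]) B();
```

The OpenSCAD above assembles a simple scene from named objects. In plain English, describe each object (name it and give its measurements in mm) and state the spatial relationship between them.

A is a table: top 941 mm (x) × 573 mm (y), 25 mm thick, upper face at z = 766 mm, on four 42×42 mm square legs, each inset 23 mm from the nearest pair of top edges, running from z = 0 to the bottom of the top.

B is a four-legged stool. The seat is a 311×279×36 mm slab whose top surface is at z = 393 mm; four square legs, each 46×46 mm in cross-section, run from the floor (z = 0) to the underside of the seat, each flush with a corner of the seat. Four stretchers, 46 mm wide and 29 mm tall, connect adjacent legs with their undersides at z = 115 mm, each running between the inner faces of the legs it joins and aligned with the legs' outer faces on the other axis.

Two stools sit around the table at the −y, −x sides.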